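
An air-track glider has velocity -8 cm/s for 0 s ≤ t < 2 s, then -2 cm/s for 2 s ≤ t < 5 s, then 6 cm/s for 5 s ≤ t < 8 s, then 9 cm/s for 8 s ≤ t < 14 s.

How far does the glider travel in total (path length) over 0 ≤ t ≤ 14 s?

94 cm

Total distance travelled is ∫|v| dt — sum the magnitudes of each area piece.
0–2 s: |-8| × 2 = 16 cm
2–5 s: |-2| × 3 = 6 cm
5–8 s: |6| × 3 = 18 cm
8–14 s: |9| × 6 = 54 cm
Total distance = 94 cm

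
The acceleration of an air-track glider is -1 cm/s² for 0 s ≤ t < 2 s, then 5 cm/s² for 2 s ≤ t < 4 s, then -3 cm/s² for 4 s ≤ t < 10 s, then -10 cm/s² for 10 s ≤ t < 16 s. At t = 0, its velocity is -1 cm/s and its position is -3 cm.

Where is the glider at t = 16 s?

On each constant-a segment, Δv = aΔt and Δx = v₀Δt + ½aΔt²; chain segment to segment.
0–2 s: v starts -1 cm/s; Δx = -1·2 + ½·-1·2² = -4 cm; v ends -3 cm/s.
2–4 s: v starts -3 cm/s; Δx = -3·2 + ½·5·2² = 4 cm; v ends 7 cm/s.
4–10 s: v starts 7 cm/s; Δx = 7·6 + ½·-3·6² = -12 cm; v ends -11 cm/s.
10–16 s: v starts -11 cm/s; Δx = -11·6 + ½·-10·6² = -246 cm; v ends -71 cm/s.
x(16) = -3 + Σ Δx = -261 cm.

-261 cm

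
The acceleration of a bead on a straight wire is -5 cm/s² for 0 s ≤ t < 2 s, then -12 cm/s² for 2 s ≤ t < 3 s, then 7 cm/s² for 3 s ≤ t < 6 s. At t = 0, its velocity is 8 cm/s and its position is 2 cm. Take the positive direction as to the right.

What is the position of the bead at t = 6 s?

-10.5 cm

On each constant-a segment, Δv = aΔt and Δx = v₀Δt + ½aΔt²; chain segment to segment.
0–2 s: v starts 8 cm/s; Δx = 8·2 + ½·-5·2² = 6 cm; v ends -2 cm/s.
2–3 s: v starts -2 cm/s; Δx = -2·1 + ½·-12·1² = -8 cm; v ends -14 cm/s.
3–6 s: v starts -14 cm/s; Δx = -14·3 + ½·7·3² = -10.5 cm; v ends 7 cm/s.
x(6) = 2 + Σ Δx = -10.5 cm.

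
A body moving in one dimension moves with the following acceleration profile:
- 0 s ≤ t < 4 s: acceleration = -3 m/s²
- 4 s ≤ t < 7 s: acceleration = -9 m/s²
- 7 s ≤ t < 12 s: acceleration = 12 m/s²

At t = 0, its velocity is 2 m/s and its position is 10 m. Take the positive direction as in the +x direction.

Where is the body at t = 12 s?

On each constant-a segment, Δv = aΔt and Δx = v₀Δt + ½aΔt²; chain segment to segment.
0–4 s: v starts 2 m/s; Δx = 2·4 + ½·-3·4² = -16 m; v ends -10 m/s.
4–7 s: v starts -10 m/s; Δx = -10·3 + ½·-9·3² = -70.5 m; v ends -37 m/s.
7–12 s: v starts -37 m/s; Δx = -37·5 + ½·12·5² = -35 m; v ends 23 m/s.
x(12) = 10 + Σ Δx = -111.5 m.

-111.5 m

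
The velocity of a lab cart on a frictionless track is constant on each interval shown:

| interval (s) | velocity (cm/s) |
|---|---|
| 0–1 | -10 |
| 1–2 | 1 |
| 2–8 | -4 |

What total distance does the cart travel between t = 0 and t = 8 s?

35 cm

Distance (not displacement) is the total path length: add the absolute areas under v-t.
0–1 s: |-10| × 1 = 10 cm
1–2 s: |1| × 1 = 1 cm
2–8 s: |-4| × 6 = 24 cm
Total distance = 35 cm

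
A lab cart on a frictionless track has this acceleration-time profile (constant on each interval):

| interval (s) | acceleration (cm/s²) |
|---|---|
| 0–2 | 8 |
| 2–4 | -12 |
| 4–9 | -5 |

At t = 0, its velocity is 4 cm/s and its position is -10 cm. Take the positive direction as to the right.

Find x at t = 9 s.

On each constant-a segment, Δv = aΔt and Δx = v₀Δt + ½aΔt²; chain segment to segment.
0–2 s: v starts 4 cm/s; Δx = 4·2 + ½·8·2² = 24 cm; v ends 20 cm/s.
2–4 s: v starts 20 cm/s; Δx = 20·2 + ½·-12·2² = 16 cm; v ends -4 cm/s.
4–9 s: v starts -4 cm/s; Δx = -4·5 + ½·-5·5² = -82.5 cm; v ends -29 cm/s.
x(9) = -10 + Σ Δx = -52.5 cm.

-52.5 cm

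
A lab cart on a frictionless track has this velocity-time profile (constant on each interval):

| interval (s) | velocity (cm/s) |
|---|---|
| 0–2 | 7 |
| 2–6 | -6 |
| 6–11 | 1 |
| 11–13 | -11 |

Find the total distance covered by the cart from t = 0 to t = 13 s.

Distance (not displacement) is the total path length: add the absolute areas under v-t.
0–2 s: |7| × 2 = 14 cm
2–6 s: |-6| × 4 = 24 cm
6–11 s: |1| × 5 = 5 cm
11–13 s: |-11| × 2 = 22 cm
Total distance = 65 cm

65 cm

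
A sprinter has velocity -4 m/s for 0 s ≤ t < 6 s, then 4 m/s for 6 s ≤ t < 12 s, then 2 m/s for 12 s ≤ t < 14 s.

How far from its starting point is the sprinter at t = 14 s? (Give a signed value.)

Displacement is the signed area under the v-t curve.
0–6 s: -4 × 6 = -24 m
6–12 s: 4 × 6 = 24 m
12–14 s: 2 × 2 = 4 m
Net displacement = 4 m

4 m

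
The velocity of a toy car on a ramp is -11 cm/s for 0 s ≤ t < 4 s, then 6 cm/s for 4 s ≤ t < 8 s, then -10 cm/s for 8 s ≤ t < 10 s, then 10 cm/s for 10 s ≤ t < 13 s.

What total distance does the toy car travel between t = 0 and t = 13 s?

118 cm

Total distance travelled is ∫|v| dt — sum the magnitudes of each area piece.
0–4 s: |-11| × 4 = 44 cm
4–8 s: |6| × 4 = 24 cm
8–10 s: |-10| × 2 = 20 cm
10–13 s: |10| × 3 = 30 cm
Total distance = 118 cm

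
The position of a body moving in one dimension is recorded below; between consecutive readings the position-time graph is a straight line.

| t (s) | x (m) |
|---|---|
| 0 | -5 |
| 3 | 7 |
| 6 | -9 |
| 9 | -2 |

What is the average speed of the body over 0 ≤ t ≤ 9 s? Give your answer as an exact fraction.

Average speed = (total path length)/(elapsed time); on a piecewise-linear x-t graph the path length is Σ|Δx|.
0–3 s: |Δx| = |7 − -5| = 12 m
3–6 s: |Δx| = |-9 − 7| = 16 m
6–9 s: |Δx| = |-2 − -9| = 7 m
Total path = 35 m; average speed = 35/9 = 35/9 m/s.

35/9 m/s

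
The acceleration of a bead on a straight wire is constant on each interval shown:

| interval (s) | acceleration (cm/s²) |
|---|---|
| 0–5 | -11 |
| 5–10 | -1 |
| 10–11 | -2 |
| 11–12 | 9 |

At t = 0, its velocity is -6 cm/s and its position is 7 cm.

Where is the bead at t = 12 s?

On each constant-a segment, Δv = aΔt and Δx = v₀Δt + ½aΔt²; chain segment to segment.
0–5 s: v starts -6 cm/s; Δx = -6·5 + ½·-11·5² = -167.5 cm; v ends -61 cm/s.
5–10 s: v starts -61 cm/s; Δx = -61·5 + ½·-1·5² = -317.5 cm; v ends -66 cm/s.
10–11 s: v starts -66 cm/s; Δx = -66·1 + ½·-2·1² = -67 cm; v ends -68 cm/s.
11–12 s: v starts -68 cm/s; Δx = -68·1 + ½·9·1² = -63.5 cm; v ends -59 cm/s.
x(12) = 7 + Σ Δx = -608.5 cm.

-608.5 cm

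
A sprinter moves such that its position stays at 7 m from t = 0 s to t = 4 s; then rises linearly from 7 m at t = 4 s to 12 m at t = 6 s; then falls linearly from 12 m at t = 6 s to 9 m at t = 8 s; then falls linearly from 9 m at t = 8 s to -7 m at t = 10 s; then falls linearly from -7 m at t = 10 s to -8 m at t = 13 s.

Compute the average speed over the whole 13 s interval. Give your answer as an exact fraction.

Average speed = (total path length)/(elapsed time); on a piecewise-linear x-t graph the path length is Σ|Δx|.
0–4 s: |Δx| = |7 − 7| = 0 m
4–6 s: |Δx| = |12 − 7| = 5 m
6–8 s: |Δx| = |9 − 12| = 3 m
8–10 s: |Δx| = |-7 − 9| = 16 m
10–13 s: |Δx| = |-8 − -7| = 1 m
Total path = 25 m; average speed = 25/13 = 25/13 m/s.

25/13 m/s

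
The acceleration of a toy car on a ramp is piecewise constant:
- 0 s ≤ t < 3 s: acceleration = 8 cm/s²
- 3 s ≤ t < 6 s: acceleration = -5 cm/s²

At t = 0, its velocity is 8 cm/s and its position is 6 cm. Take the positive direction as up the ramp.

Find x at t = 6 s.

139.5 cm

On each constant-a segment, Δv = aΔt and Δx = v₀Δt + ½aΔt²; chain segment to segment.
0–3 s: v starts 8 cm/s; Δx = 8·3 + ½·8·3² = 60 cm; v ends 32 cm/s.
3–6 s: v starts 32 cm/s; Δx = 32·3 + ½·-5·3² = 73.5 cm; v ends 17 cm/s.
x(6) = 6 + Σ Δx = 139.5 cm.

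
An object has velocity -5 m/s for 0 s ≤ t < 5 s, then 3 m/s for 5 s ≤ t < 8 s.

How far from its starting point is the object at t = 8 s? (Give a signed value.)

Net displacement equals the area under the velocity-time graph (areas below the axis count negative).
0–5 s: -5 × 5 = -25 m
5–8 s: 3 × 3 = 9 m
Net displacement = -16 m

-16 m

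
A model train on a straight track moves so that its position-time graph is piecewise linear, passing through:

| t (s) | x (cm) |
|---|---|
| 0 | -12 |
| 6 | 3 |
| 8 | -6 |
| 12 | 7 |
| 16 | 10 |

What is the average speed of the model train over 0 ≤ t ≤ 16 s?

2.5 cm/s

Average speed = (total path length)/(elapsed time); on a piecewise-linear x-t graph the path length is Σ|Δx|.
0–6 s: |Δx| = |3 − -12| = 15 cm
6–8 s: |Δx| = |-6 − 3| = 9 cm
8–12 s: |Δx| = |7 − -6| = 13 cm
12–16 s: |Δx| = |10 − 7| = 3 cm
Total path = 40 cm; average speed = 40/16 = 2.5 cm/s.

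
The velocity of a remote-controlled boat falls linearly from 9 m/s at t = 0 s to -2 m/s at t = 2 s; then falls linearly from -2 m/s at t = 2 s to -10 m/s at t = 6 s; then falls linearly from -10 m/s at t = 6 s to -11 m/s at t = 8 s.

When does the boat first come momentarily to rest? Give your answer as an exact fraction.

t = 18/11 s

v changes sign on 0–2 s (from 9 to -2); the graph is linear there, so v = 0 at t = 0 + (-9)·(2 − 0)/(-2 − 9) = 18/11 s.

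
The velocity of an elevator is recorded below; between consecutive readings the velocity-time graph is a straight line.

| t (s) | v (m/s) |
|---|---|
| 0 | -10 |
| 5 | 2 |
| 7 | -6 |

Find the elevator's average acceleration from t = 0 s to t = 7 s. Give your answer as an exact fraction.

4/7 m/s²

Average acceleration = Δv/Δt = (-6 − -10)/(7 − 0) = 4/7 m/s².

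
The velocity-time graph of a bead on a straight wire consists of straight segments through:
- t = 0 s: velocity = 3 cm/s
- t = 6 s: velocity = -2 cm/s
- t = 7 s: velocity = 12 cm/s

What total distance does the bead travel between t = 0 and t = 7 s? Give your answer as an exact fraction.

458/35 cm

Total distance travelled is ∫|v| dt — sum the magnitudes of each area piece.
0–6 s: v = 0 at t = 3.6 s; triangle areas 5.4 + 2.4 = 7.8 cm
6–7 s: v = 0 at t = 43/7 s; triangle areas 1/7 + 36/7 = 37/7 cm
Total distance = 458/35 cm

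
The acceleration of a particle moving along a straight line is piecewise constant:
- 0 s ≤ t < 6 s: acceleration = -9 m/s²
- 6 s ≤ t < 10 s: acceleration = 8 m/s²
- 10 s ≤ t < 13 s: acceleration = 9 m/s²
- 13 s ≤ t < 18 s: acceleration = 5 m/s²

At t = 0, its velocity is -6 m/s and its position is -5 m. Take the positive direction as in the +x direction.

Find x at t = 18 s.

-365 m

On each constant-a segment, Δv = aΔt and Δx = v₀Δt + ½aΔt²; chain segment to segment.
0–6 s: v starts -6 m/s; Δx = -6·6 + ½·-9·6² = -198 m; v ends -60 m/s.
6–10 s: v starts -60 m/s; Δx = -60·4 + ½·8·4² = -176 m; v ends -28 m/s.
10–13 s: v starts -28 m/s; Δx = -28·3 + ½·9·3² = -43.5 m; v ends -1 m/s.
13–18 s: v starts -1 m/s; Δx = -1·5 + ½·5·5² = 57.5 m; v ends 24 m/s.
x(18) = -5 + Σ Δx = -365 m.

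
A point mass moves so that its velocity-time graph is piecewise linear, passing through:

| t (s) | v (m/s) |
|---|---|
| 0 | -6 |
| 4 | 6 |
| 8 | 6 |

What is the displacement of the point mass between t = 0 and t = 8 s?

24 m

Displacement is the signed area under the v-t curve.
0–4 s: ½(-6 + 6)(4) = 0 m
4–8 s: 6 × 4 = 24 m
Net displacement = 24 m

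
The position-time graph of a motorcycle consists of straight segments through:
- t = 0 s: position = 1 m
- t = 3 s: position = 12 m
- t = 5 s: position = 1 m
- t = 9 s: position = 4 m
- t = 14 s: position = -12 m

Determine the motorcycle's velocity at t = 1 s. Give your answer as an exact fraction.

Velocity is the slope of the x-t graph on 0–3 s: (12 − 1)/(3 − 0) = 11/3 m/s.

11/3 m/s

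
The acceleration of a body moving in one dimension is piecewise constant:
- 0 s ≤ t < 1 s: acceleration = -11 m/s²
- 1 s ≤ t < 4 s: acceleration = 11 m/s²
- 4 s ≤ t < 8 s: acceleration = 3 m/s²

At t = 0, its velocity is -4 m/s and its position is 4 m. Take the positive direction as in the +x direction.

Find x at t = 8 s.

On each constant-a segment, Δv = aΔt and Δx = v₀Δt + ½aΔt²; chain segment to segment.
0–1 s: v starts -4 m/s; Δx = -4·1 + ½·-11·1² = -9.5 m; v ends -15 m/s.
1–4 s: v starts -15 m/s; Δx = -15·3 + ½·11·3² = 4.5 m; v ends 18 m/s.
4–8 s: v starts 18 m/s; Δx = 18·4 + ½·3·4² = 96 m; v ends 30 m/s.
x(8) = 4 + Σ Δx = 95 m.

95 m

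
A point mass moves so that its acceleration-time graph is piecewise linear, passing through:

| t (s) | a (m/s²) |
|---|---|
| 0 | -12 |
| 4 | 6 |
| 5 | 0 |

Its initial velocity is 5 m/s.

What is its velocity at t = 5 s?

Δv equals the area under the a-t graph; then v = v₀ + Δv.
0–4 s: ½(-12 + 6)(4) = -12 m/s
4–5 s: ½(6 + 0)(1) = 3 m/s
Δv = -9 m/s, so v(5) = 5 + (-9) = -4 m/s.

-4 m/s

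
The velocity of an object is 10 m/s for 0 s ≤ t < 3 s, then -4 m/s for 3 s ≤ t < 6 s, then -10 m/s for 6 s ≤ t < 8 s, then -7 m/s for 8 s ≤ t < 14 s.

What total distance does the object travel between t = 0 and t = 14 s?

Total distance travelled is ∫|v| dt — sum the magnitudes of each area piece.
0–3 s: |10| × 3 = 30 m
3–6 s: |-4| × 3 = 12 m
6–8 s: |-10| × 2 = 20 m
8–14 s: |-7| × 6 = 42 m
Total distance = 104 m

104 m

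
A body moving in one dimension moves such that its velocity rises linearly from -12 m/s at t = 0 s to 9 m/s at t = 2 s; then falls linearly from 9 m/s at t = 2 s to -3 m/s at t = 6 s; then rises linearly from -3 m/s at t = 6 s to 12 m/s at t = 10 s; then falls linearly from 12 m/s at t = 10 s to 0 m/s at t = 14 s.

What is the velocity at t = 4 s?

On 2–6 s the graph is linear from 9 to -3 m/s: v(4) = 9 + (-3 − 9)·(4 − 2)/(6 − 2) = 3 m/s.

3 m/s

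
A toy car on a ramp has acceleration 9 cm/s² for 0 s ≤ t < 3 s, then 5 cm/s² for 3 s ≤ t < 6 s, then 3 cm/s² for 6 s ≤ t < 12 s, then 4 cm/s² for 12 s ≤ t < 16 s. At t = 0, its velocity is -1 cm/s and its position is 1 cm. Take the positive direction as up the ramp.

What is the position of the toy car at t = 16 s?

707 cm

On each constant-a segment, Δv = aΔt and Δx = v₀Δt + ½aΔt²; chain segment to segment.
0–3 s: v starts -1 cm/s; Δx = -1·3 + ½·9·3² = 37.5 cm; v ends 26 cm/s.
3–6 s: v starts 26 cm/s; Δx = 26·3 + ½·5·3² = 100.5 cm; v ends 41 cm/s.
6–12 s: v starts 41 cm/s; Δx = 41·6 + ½·3·6² = 300 cm; v ends 59 cm/s.
12–16 s: v starts 59 cm/s; Δx = 59·4 + ½·4·4² = 268 cm; v ends 75 cm/s.
x(16) = 1 + Σ Δx = 707 cm.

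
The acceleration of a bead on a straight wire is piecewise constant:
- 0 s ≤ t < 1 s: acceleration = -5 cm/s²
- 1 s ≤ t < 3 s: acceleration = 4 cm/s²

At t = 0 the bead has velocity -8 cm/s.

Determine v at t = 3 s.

Δv equals the area under the a-t graph; then v = v₀ + Δv.
0–1 s: -5 × 1 = -5 cm/s
1–3 s: 4 × 2 = 8 cm/s
Δv = 3 cm/s, so v(3) = -8 + (3) = -5 cm/s.

-5 cm/s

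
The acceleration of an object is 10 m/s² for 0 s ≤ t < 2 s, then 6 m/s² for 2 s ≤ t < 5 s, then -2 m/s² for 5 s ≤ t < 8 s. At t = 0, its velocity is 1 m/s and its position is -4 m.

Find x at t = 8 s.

On each constant-a segment, Δv = aΔt and Δx = v₀Δt + ½aΔt²; chain segment to segment.
0–2 s: v starts 1 m/s; Δx = 1·2 + ½·10·2² = 22 m; v ends 21 m/s.
2–5 s: v starts 21 m/s; Δx = 21·3 + ½·6·3² = 90 m; v ends 39 m/s.
5–8 s: v starts 39 m/s; Δx = 39·3 + ½·-2·3² = 108 m; v ends 33 m/s.
x(8) = -4 + Σ Δx = 216 m.

216 m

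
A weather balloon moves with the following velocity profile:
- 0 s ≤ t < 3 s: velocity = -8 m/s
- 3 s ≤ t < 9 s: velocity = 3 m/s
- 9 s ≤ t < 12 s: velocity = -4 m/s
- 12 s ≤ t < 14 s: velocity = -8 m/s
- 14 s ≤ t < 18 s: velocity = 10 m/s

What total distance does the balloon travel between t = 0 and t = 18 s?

110 m

Distance (not displacement) is the total path length: add the absolute areas under v-t.
0–3 s: |-8| × 3 = 24 m
3–9 s: |3| × 6 = 18 m
9–12 s: |-4| × 3 = 12 m
12–14 s: |-8| × 2 = 16 m
14–18 s: |10| × 4 = 40 m
Total distance = 110 m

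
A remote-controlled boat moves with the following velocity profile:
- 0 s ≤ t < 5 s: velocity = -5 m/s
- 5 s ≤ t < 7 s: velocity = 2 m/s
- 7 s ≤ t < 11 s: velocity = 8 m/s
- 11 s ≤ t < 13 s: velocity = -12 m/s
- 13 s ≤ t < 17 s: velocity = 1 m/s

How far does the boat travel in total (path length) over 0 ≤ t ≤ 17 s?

89 m

Total distance travelled is ∫|v| dt — sum the magnitudes of each area piece.
0–5 s: |-5| × 5 = 25 m
5–7 s: |2| × 2 = 4 m
7–11 s: |8| × 4 = 32 m
11–13 s: |-12| × 2 = 24 m
13–17 s: |1| × 4 = 4 m
Total distance = 89 m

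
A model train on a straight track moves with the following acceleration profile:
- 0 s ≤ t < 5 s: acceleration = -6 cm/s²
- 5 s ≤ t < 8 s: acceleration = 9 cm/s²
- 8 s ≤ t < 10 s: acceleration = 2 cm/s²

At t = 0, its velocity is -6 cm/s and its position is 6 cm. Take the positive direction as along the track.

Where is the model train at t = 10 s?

On each constant-a segment, Δv = aΔt and Δx = v₀Δt + ½aΔt²; chain segment to segment.
0–5 s: v starts -6 cm/s; Δx = -6·5 + ½·-6·5² = -105 cm; v ends -36 cm/s.
5–8 s: v starts -36 cm/s; Δx = -36·3 + ½·9·3² = -67.5 cm; v ends -9 cm/s.
8–10 s: v starts -9 cm/s; Δx = -9·2 + ½·2·2² = -14 cm; v ends -5 cm/s.
x(10) = 6 + Σ Δx = -180.5 cm.

-180.5 cm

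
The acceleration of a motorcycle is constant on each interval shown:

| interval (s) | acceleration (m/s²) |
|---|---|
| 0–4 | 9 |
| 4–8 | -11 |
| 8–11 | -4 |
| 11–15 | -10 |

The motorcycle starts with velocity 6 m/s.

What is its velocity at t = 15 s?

Δv equals the area under the a-t graph; then v = v₀ + Δv.
0–4 s: 9 × 4 = 36 m/s
4–8 s: -11 × 4 = -44 m/s
8–11 s: -4 × 3 = -12 m/s
11–15 s: -10 × 4 = -40 m/s
Δv = -60 m/s, so v(15) = 6 + (-60) = -54 m/s.

-54 m/s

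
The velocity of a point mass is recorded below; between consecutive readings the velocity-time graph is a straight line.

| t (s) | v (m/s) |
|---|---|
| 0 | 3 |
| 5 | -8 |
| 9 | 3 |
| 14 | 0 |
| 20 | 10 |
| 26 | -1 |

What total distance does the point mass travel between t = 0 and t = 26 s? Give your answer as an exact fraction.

1044/11 m

Distance (not displacement) is the total path length: add the absolute areas under v-t.
0–5 s: v = 0 at t = 15/11 s; triangle areas 45/22 + 160/11 = 365/22 m
5–9 s: v = 0 at t = 87/11 s; triangle areas 128/11 + 18/11 = 146/11 m
9–14 s: |½(3 + 0)(5)| = 7.5 m
14–20 s: |½(0 + 10)(6)| = 30 m
20–26 s: v = 0 at t = 280/11 s; triangle areas 300/11 + 3/11 = 303/11 m
Total distance = 1044/11 m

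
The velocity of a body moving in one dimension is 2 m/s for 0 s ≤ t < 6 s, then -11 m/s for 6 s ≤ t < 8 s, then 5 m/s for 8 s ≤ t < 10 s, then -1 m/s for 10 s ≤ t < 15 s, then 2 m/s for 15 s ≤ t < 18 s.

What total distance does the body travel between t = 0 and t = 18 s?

55 m

Distance (not displacement) is the total path length: add the absolute areas under v-t.
0–6 s: |2| × 6 = 12 m
6–8 s: |-11| × 2 = 22 m
8–10 s: |5| × 2 = 10 m
10–15 s: |-1| × 5 = 5 m
15–18 s: |2| × 3 = 6 m
Total distance = 55 m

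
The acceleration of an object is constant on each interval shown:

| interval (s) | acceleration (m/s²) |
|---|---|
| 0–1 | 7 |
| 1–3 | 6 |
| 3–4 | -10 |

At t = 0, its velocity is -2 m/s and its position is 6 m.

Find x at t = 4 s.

41.5 m

On each constant-a segment, Δv = aΔt and Δx = v₀Δt + ½aΔt²; chain segment to segment.
0–1 s: v starts -2 m/s; Δx = -2·1 + ½·7·1² = 1.5 m; v ends 5 m/s.
1–3 s: v starts 5 m/s; Δx = 5·2 + ½·6·2² = 22 m; v ends 17 m/s.
3–4 s: v starts 17 m/s; Δx = 17·1 + ½·-10·1² = 12 m; v ends 7 m/s.
x(4) = 6 + Σ Δx = 41.5 m.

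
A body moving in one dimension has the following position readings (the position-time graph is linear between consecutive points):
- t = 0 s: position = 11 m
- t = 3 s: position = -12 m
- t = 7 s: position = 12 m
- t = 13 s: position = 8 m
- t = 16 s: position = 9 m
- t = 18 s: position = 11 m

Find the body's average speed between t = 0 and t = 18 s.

3 m/s

Average speed = (total path length)/(elapsed time); on a piecewise-linear x-t graph the path length is Σ|Δx|.
0–3 s: |Δx| = |-12 − 11| = 23 m
3–7 s: |Δx| = |12 − -12| = 24 m
7–13 s: |Δx| = |8 − 12| = 4 m
13–16 s: |Δx| = |9 − 8| = 1 m
16–18 s: |Δx| = |11 − 9| = 2 m
Total path = 54 m; average speed = 54/18 = 3 m/s.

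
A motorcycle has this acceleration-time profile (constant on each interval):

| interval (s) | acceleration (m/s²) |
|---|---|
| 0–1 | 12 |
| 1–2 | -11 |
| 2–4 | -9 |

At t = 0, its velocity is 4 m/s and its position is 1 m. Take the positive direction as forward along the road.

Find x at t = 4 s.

On each constant-a segment, Δv = aΔt and Δx = v₀Δt + ½aΔt²; chain segment to segment.
0–1 s: v starts 4 m/s; Δx = 4·1 + ½·12·1² = 10 m; v ends 16 m/s.
1–2 s: v starts 16 m/s; Δx = 16·1 + ½·-11·1² = 10.5 m; v ends 5 m/s.
2–4 s: v starts 5 m/s; Δx = 5·2 + ½·-9·2² = -8 m; v ends -13 m/s.
x(4) = 1 + Σ Δx = 13.5 m.

13.5 m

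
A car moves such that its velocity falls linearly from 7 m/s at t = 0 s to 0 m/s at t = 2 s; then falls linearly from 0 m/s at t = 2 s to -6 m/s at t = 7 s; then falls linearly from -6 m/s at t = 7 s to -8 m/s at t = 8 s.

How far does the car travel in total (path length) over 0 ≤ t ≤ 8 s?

Total distance travelled is ∫|v| dt — sum the magnitudes of each area piece.
0–2 s: |½(7 + 0)(2)| = 7 m
2–7 s: |½(0 + -6)(5)| = 15 m
7–8 s: |½(-6 + -8)(1)| = 7 m
Total distance = 29 m

29 m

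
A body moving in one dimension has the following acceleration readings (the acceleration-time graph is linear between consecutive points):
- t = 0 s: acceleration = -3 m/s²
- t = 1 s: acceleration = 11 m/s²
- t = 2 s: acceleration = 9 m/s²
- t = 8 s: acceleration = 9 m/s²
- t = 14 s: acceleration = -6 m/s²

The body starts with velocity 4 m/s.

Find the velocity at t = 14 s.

Δv equals the area under the a-t graph; then v = v₀ + Δv.
0–1 s: ½(-3 + 11)(1) = 4 m/s
1–2 s: ½(11 + 9)(1) = 10 m/s
2–8 s: 9 × 6 = 54 m/s
8–14 s: ½(9 + -6)(6) = 9 m/s
Δv = 77 m/s, so v(14) = 4 + (77) = 81 m/s.

81 m/s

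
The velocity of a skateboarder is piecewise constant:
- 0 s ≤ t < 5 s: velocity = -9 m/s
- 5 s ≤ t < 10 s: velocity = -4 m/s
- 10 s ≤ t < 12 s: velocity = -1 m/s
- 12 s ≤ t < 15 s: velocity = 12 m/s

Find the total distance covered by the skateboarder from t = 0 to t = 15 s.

103 m

Total distance travelled is ∫|v| dt — sum the magnitudes of each area piece.
0–5 s: |-9| × 5 = 45 m
5–10 s: |-4| × 5 = 20 m
10–12 s: |-1| × 2 = 2 m
12–15 s: |12| × 3 = 36 m
Total distance = 103 m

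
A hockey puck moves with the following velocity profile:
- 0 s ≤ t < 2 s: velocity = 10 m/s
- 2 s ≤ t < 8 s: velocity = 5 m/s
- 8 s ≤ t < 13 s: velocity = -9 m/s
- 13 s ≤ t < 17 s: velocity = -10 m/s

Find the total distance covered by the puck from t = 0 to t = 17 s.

Distance (not displacement) is the total path length: add the absolute areas under v-t.
0–2 s: |10| × 2 = 20 m
2–8 s: |5| × 6 = 30 m
8–13 s: |-9| × 5 = 45 m
13–17 s: |-10| × 4 = 40 m
Total distance = 135 m

135 m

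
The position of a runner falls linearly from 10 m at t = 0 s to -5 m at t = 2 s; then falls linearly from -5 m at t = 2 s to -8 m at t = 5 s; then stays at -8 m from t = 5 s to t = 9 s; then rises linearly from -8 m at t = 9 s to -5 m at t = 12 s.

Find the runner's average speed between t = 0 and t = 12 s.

Average speed = (total path length)/(elapsed time); on a piecewise-linear x-t graph the path length is Σ|Δx|.
0–2 s: |Δx| = |-5 − 10| = 15 m
2–5 s: |Δx| = |-8 − -5| = 3 m
5–9 s: |Δx| = |-8 − -8| = 0 m
9–12 s: |Δx| = |-5 − -8| = 3 m
Total path = 21 m; average speed = 21/12 = 1.75 m/s.

1.75 m/s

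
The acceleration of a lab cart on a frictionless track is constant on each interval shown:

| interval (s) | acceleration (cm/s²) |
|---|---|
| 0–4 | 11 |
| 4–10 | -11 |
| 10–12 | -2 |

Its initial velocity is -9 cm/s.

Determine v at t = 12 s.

-35 cm/s

Δv equals the area under the a-t graph; then v = v₀ + Δv.
0–4 s: 11 × 4 = 44 cm/s
4–10 s: -11 × 6 = -66 cm/s
10–12 s: -2 × 2 = -4 cm/s
Δv = -26 cm/s, so v(12) = -9 + (-26) = -35 cm/s.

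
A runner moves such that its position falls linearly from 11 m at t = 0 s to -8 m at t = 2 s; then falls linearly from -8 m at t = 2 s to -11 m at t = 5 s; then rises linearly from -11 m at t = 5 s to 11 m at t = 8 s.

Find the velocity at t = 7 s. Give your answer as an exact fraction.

Velocity is the slope of the x-t graph on 5–8 s: (11 − -11)/(8 − 5) = 22/3 m/s.

22/3 m/s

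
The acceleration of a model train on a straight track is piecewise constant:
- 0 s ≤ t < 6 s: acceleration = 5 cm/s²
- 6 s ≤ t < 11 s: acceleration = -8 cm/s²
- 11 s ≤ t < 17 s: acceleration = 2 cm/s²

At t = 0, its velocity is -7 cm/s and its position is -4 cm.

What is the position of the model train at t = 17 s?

-7 cm

On each constant-a segment, Δv = aΔt and Δx = v₀Δt + ½aΔt²; chain segment to segment.
0–6 s: v starts -7 cm/s; Δx = -7·6 + ½·5·6² = 48 cm; v ends 23 cm/s.
6–11 s: v starts 23 cm/s; Δx = 23·5 + ½·-8·5² = 15 cm; v ends -17 cm/s.
11–17 s: v starts -17 cm/s; Δx = -17·6 + ½·2·6² = -66 cm; v ends -5 cm/s.
x(17) = -4 + Σ Δx = -7 cm.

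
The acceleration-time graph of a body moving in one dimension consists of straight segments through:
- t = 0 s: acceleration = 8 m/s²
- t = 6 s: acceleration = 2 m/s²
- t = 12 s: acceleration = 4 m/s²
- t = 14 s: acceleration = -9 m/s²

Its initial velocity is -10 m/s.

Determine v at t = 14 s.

33 m/s

Δv equals the area under the a-t graph; then v = v₀ + Δv.
0–6 s: ½(8 + 2)(6) = 30 m/s
6–12 s: ½(2 + 4)(6) = 18 m/s
12–14 s: ½(4 + -9)(2) = -5 m/s
Δv = 43 m/s, so v(14) = -10 + (43) = 33 m/s.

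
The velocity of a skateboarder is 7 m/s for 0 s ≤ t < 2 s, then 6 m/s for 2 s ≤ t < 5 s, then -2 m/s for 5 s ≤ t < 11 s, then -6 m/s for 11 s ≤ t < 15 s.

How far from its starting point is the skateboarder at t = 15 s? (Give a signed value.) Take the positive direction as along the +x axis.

Net displacement equals the area under the velocity-time graph (areas below the axis count negative).
0–2 s: 7 × 2 = 14 m
2–5 s: 6 × 3 = 18 m
5–11 s: -2 × 6 = -12 m
11–15 s: -6 × 4 = -24 m
Net displacement = -4 m

-4 m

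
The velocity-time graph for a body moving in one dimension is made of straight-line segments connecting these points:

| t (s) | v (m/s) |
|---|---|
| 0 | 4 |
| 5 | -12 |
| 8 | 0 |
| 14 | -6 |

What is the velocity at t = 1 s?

0.8 m/s

On 0–5 s the graph is linear from 4 to -12 m/s: v(1) = 4 + (-12 − 4)·(1 − 0)/(5 − 0) = 0.8 m/s.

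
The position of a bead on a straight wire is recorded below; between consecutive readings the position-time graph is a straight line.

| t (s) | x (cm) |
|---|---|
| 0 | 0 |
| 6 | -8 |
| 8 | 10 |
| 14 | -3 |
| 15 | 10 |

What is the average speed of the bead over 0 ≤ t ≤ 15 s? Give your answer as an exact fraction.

Average speed = (total path length)/(elapsed time); on a piecewise-linear x-t graph the path length is Σ|Δx|.
0–6 s: |Δx| = |-8 − 0| = 8 cm
6–8 s: |Δx| = |10 − -8| = 18 cm
8–14 s: |Δx| = |-3 − 10| = 13 cm
14–15 s: |Δx| = |10 − -3| = 13 cm
Total path = 52 cm; average speed = 52/15 = 52/15 cm/s.

52/15 cm/s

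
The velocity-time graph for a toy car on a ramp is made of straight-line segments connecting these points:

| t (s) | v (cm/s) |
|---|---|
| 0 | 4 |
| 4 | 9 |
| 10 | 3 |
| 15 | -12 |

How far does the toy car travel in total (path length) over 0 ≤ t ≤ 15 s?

Distance (not displacement) is the total path length: add the absolute areas under v-t.
0–4 s: |½(4 + 9)(4)| = 26 cm
4–10 s: |½(9 + 3)(6)| = 36 cm
10–15 s: v = 0 at t = 11 s; triangle areas 1.5 + 24 = 25.5 cm
Total distance = 87.5 cm

87.5 cm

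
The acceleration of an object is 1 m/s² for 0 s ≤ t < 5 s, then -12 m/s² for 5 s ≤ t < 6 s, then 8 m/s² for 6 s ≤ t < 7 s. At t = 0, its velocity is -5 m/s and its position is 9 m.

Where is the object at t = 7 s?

On each constant-a segment, Δv = aΔt and Δx = v₀Δt + ½aΔt²; chain segment to segment.
0–5 s: v starts -5 m/s; Δx = -5·5 + ½·1·5² = -12.5 m; v ends 0 m/s.
5–6 s: v starts 0 m/s; Δx = 0·1 + ½·-12·1² = -6 m; v ends -12 m/s.
6–7 s: v starts -12 m/s; Δx = -12·1 + ½·8·1² = -8 m; v ends -4 m/s.
x(7) = 9 + Σ Δx = -17.5 m.

-17.5 m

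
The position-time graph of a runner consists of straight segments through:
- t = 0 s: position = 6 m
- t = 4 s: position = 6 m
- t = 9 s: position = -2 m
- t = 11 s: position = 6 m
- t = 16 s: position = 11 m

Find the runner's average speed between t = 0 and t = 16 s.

Average speed = (total path length)/(elapsed time); on a piecewise-linear x-t graph the path length is Σ|Δx|.
0–4 s: |Δx| = |6 − 6| = 0 m
4–9 s: |Δx| = |-2 − 6| = 8 m
9–11 s: |Δx| = |6 − -2| = 8 m
11–16 s: |Δx| = |11 − 6| = 5 m
Total path = 21 m; average speed = 21/16 = 1.3125 m/s.

1.3125 m/s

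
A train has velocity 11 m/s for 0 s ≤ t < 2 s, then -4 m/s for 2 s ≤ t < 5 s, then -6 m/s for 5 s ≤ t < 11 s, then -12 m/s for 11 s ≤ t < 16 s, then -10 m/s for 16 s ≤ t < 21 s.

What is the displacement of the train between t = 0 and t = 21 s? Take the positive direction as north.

-136 m

Net displacement equals the area under the velocity-time graph (areas below the axis count negative).
0–2 s: 11 × 2 = 22 m
2–5 s: -4 × 3 = -12 m
5–11 s: -6 × 6 = -36 m
11–16 s: -12 × 5 = -60 m
16–21 s: -10 × 5 = -50 m
Net displacement = -136 m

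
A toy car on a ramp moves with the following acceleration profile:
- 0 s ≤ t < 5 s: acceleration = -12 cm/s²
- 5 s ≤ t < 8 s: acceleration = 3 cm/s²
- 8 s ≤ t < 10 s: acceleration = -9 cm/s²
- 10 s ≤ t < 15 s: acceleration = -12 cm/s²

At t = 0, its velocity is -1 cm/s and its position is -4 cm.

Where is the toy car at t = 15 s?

-950.5 cm

On each constant-a segment, Δv = aΔt and Δx = v₀Δt + ½aΔt²; chain segment to segment.
0–5 s: v starts -1 cm/s; Δx = -1·5 + ½·-12·5² = -155 cm; v ends -61 cm/s.
5–8 s: v starts -61 cm/s; Δx = -61·3 + ½·3·3² = -169.5 cm; v ends -52 cm/s.
8–10 s: v starts -52 cm/s; Δx = -52·2 + ½·-9·2² = -122 cm; v ends -70 cm/s.
10–15 s: v starts -70 cm/s; Δx = -70·5 + ½·-12·5² = -500 cm; v ends -130 cm/s.
x(15) = -4 + Σ Δx = -950.5 cm.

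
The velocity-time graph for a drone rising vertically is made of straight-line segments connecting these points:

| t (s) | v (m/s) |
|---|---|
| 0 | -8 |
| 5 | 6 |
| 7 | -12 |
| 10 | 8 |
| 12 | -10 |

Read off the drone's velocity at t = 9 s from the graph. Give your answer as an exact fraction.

4/3 m/s

On 7–10 s the graph is linear from -12 to 8 m/s: v(9) = -12 + (8 − -12)·(9 − 7)/(10 − 7) = 4/3 m/s.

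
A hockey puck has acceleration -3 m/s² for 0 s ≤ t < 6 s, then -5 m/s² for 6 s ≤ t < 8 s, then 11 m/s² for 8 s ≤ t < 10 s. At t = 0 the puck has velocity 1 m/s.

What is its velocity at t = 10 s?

Δv equals the area under the a-t graph; then v = v₀ + Δv.
0–6 s: -3 × 6 = -18 m/s
6–8 s: -5 × 2 = -10 m/s
8–10 s: 11 × 2 = 22 m/s
Δv = -6 m/s, so v(10) = 1 + (-6) = -5 m/s.

-5 m/s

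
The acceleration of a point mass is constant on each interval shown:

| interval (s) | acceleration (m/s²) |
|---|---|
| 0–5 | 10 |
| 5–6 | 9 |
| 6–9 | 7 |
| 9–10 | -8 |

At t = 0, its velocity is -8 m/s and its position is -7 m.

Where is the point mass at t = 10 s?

On each constant-a segment, Δv = aΔt and Δx = v₀Δt + ½aΔt²; chain segment to segment.
0–5 s: v starts -8 m/s; Δx = -8·5 + ½·10·5² = 85 m; v ends 42 m/s.
5–6 s: v starts 42 m/s; Δx = 42·1 + ½·9·1² = 46.5 m; v ends 51 m/s.
6–9 s: v starts 51 m/s; Δx = 51·3 + ½·7·3² = 184.5 m; v ends 72 m/s.
9–10 s: v starts 72 m/s; Δx = 72·1 + ½·-8·1² = 68 m; v ends 64 m/s.
x(10) = -7 + Σ Δx = 377 m.

377 m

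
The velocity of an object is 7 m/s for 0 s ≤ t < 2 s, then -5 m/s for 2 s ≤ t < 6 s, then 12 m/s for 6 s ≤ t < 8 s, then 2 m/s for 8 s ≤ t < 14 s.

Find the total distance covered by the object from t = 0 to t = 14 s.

Total distance travelled is ∫|v| dt — sum the magnitudes of each area piece.
0–2 s: |7| × 2 = 14 m
2–6 s: |-5| × 4 = 20 m
6–8 s: |12| × 2 = 24 m
8–14 s: |2| × 6 = 12 m
Total distance = 70 m

70 m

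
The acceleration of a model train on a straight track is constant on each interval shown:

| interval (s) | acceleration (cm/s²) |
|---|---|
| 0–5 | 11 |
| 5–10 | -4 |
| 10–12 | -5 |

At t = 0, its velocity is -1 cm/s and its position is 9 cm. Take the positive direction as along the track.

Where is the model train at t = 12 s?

On each constant-a segment, Δv = aΔt and Δx = v₀Δt + ½aΔt²; chain segment to segment.
0–5 s: v starts -1 cm/s; Δx = -1·5 + ½·11·5² = 132.5 cm; v ends 54 cm/s.
5–10 s: v starts 54 cm/s; Δx = 54·5 + ½·-4·5² = 220 cm; v ends 34 cm/s.
10–12 s: v starts 34 cm/s; Δx = 34·2 + ½·-5·2² = 58 cm; v ends 24 cm/s.
x(12) = 9 + Σ Δx = 419.5 cm.

419.5 cm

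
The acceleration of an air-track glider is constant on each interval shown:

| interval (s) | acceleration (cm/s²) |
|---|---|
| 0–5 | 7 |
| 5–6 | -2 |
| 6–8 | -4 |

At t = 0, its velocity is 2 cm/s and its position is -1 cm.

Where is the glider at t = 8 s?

On each constant-a segment, Δv = aΔt and Δx = v₀Δt + ½aΔt²; chain segment to segment.
0–5 s: v starts 2 cm/s; Δx = 2·5 + ½·7·5² = 97.5 cm; v ends 37 cm/s.
5–6 s: v starts 37 cm/s; Δx = 37·1 + ½·-2·1² = 36 cm; v ends 35 cm/s.
6–8 s: v starts 35 cm/s; Δx = 35·2 + ½·-4·2² = 62 cm; v ends 27 cm/s.
x(8) = -1 + Σ Δx = 194.5 cm.

194.5 cm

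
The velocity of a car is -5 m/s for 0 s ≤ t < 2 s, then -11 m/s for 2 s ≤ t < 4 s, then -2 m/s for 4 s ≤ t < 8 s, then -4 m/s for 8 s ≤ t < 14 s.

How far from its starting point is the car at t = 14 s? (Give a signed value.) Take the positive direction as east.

-64 m

Displacement is the signed area under the v-t curve.
0–2 s: -5 × 2 = -10 m
2–4 s: -11 × 2 = -22 m
4–8 s: -2 × 4 = -8 m
8–14 s: -4 × 6 = -24 m
Net displacement = -64 m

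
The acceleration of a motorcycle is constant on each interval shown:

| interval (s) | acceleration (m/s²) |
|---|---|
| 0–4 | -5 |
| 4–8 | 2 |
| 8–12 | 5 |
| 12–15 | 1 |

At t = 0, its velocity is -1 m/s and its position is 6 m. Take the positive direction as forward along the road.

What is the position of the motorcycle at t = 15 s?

On each constant-a segment, Δv = aΔt and Δx = v₀Δt + ½aΔt²; chain segment to segment.
0–4 s: v starts -1 m/s; Δx = -1·4 + ½·-5·4² = -44 m; v ends -21 m/s.
4–8 s: v starts -21 m/s; Δx = -21·4 + ½·2·4² = -68 m; v ends -13 m/s.
8–12 s: v starts -13 m/s; Δx = -13·4 + ½·5·4² = -12 m; v ends 7 m/s.
12–15 s: v starts 7 m/s; Δx = 7·3 + ½·1·3² = 25.5 m; v ends 10 m/s.
x(15) = 6 + Σ Δx = -92.5 m.

-92.5 m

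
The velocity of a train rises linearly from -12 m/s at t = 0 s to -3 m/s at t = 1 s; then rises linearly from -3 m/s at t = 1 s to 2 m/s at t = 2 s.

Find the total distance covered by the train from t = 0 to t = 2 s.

Total distance travelled is ∫|v| dt — sum the magnitudes of each area piece.
0–1 s: |½(-12 + -3)(1)| = 7.5 m
1–2 s: v = 0 at t = 1.6 s; triangle areas 0.9 + 0.4 = 1.3 m
Total distance = 8.8 m

8.8 m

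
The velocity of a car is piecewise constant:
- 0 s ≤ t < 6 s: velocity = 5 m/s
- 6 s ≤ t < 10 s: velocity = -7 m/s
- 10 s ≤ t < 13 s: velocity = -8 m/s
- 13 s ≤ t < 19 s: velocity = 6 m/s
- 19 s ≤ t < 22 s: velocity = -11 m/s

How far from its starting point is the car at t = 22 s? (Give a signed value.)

-19 m

Net displacement equals the area under the velocity-time graph (areas below the axis count negative).
0–6 s: 5 × 6 = 30 m
6–10 s: -7 × 4 = -28 m
10–13 s: -8 × 3 = -24 m
13–19 s: 6 × 6 = 36 m
19–22 s: -11 × 3 = -33 m
Net displacement = -19 m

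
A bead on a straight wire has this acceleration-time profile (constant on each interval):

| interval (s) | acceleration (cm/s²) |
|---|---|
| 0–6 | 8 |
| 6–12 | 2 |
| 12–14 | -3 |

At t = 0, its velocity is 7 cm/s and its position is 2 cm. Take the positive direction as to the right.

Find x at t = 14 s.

On each constant-a segment, Δv = aΔt and Δx = v₀Δt + ½aΔt²; chain segment to segment.
0–6 s: v starts 7 cm/s; Δx = 7·6 + ½·8·6² = 186 cm; v ends 55 cm/s.
6–12 s: v starts 55 cm/s; Δx = 55·6 + ½·2·6² = 366 cm; v ends 67 cm/s.
12–14 s: v starts 67 cm/s; Δx = 67·2 + ½·-3·2² = 128 cm; v ends 61 cm/s.
x(14) = 2 + Σ Δx = 682 cm.

682 cm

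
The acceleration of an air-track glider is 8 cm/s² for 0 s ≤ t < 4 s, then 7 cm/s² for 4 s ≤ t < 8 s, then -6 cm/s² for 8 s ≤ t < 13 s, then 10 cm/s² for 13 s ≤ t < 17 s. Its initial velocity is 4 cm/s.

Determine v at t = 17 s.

Δv equals the area under the a-t graph; then v = v₀ + Δv.
0–4 s: 8 × 4 = 32 cm/s
4–8 s: 7 × 4 = 28 cm/s
8–13 s: -6 × 5 = -30 cm/s
13–17 s: 10 × 4 = 40 cm/s
Δv = 70 cm/s, so v(17) = 4 + (70) = 74 cm/s.

74 cm/s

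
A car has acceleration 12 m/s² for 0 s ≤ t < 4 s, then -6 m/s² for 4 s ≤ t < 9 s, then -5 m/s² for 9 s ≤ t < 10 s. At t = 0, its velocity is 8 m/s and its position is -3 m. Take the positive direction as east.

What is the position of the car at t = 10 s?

353.5 m

On each constant-a segment, Δv = aΔt and Δx = v₀Δt + ½aΔt²; chain segment to segment.
0–4 s: v starts 8 m/s; Δx = 8·4 + ½·12·4² = 128 m; v ends 56 m/s.
4–9 s: v starts 56 m/s; Δx = 56·5 + ½·-6·5² = 205 m; v ends 26 m/s.
9–10 s: v starts 26 m/s; Δx = 26·1 + ½·-5·1² = 23.5 m; v ends 21 m/s.
x(10) = -3 + Σ Δx = 353.5 m.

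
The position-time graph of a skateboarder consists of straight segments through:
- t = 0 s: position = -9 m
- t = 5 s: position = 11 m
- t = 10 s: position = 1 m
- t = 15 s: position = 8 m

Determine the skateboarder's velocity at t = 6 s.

Velocity is the slope of the x-t graph on 5–10 s: (1 − 11)/(10 − 5) = -2 m/s.

-2 m/s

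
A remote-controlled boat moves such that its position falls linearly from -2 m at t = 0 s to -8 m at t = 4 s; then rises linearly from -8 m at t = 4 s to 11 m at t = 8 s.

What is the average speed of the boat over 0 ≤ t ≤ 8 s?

3.125 m/s

Average speed = (total path length)/(elapsed time); on a piecewise-linear x-t graph the path length is Σ|Δx|.
0–4 s: |Δx| = |-8 − -2| = 6 m
4–8 s: |Δx| = |11 − -8| = 19 m
Total path = 25 m; average speed = 25/8 = 3.125 m/s.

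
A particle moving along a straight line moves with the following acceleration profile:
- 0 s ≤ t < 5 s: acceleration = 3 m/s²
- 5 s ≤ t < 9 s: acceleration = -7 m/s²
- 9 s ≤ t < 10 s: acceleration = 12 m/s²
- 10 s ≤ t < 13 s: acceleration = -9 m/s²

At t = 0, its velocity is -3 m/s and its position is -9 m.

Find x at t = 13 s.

-57 m

On each constant-a segment, Δv = aΔt and Δx = v₀Δt + ½aΔt²; chain segment to segment.
0–5 s: v starts -3 m/s; Δx = -3·5 + ½·3·5² = 22.5 m; v ends 12 m/s.
5–9 s: v starts 12 m/s; Δx = 12·4 + ½·-7·4² = -8 m; v ends -16 m/s.
9–10 s: v starts -16 m/s; Δx = -16·1 + ½·12·1² = -10 m; v ends -4 m/s.
10–13 s: v starts -4 m/s; Δx = -4·3 + ½·-9·3² = -52.5 m; v ends -31 m/s.
x(13) = -9 + Σ Δx = -57 m.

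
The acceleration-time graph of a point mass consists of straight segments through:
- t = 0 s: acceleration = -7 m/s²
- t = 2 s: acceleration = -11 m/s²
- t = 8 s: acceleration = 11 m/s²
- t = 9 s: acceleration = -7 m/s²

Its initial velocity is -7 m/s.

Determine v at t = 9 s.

-23 m/s

Δv equals the area under the a-t graph; then v = v₀ + Δv.
0–2 s: ½(-7 + -11)(2) = -18 m/s
2–8 s: ½(-11 + 11)(6) = 0 m/s
8–9 s: ½(11 + -7)(1) = 2 m/s
Δv = -16 m/s, so v(9) = -7 + (-16) = -23 m/s.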